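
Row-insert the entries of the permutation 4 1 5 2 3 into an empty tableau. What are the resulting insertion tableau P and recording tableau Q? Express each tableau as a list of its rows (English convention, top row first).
Insert each entry of the permutation into P by Schensted row insertion, recording in Q the position of each new cell.

Insert 4: appended to row 1. P = [[4]], Q = [[1]].
Insert 1: 1 bumps 4 from row 1; 4 starts row 2. P = [[1], [4]], Q = [[1], [2]].
Insert 5: appended to row 1. P = [[1, 5], [4]], Q = [[1, 3], [2]].
Insert 2: 2 bumps 5 from row 1; 5 appends to row 2. P = [[1, 2], [4, 5]], Q = [[1, 3], [2, 4]].
Insert 3: appended to row 1. P = [[1, 2, 3], [4, 5]], Q = [[1, 3, 5], [2, 4]].

So P = [[1, 2, 3], [4, 5]], Q = [[1, 3, 5], [2, 4]].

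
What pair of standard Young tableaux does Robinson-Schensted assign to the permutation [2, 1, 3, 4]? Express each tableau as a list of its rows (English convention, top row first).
P = [[1, 3, 4], [2]], Q = [[1, 3, 4], [2]]

Insert each entry of the permutation into P by Schensted row insertion, recording in Q the position of each new cell.

Insert 2: appended to row 1. P = [[2]].
Insert 1: 1 bumps 2 from row 1; 2 starts row 2. P = [[1], [2]].
Insert 3: appended to row 1. P = [[1, 3], [2]].
Insert 4: appended to row 1. P = [[1, 3, 4], [2]].

So P = [[1, 3, 4], [2]], Q = [[1, 3, 4], [2]].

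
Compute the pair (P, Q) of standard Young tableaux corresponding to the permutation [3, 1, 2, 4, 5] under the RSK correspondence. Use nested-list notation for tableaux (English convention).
P = [[1, 2, 4, 5], [3]], Q = [[1, 3, 4, 5], [2]]

Insert each entry of the permutation into P by Schensted row insertion, recording in Q the position of each new cell.

Insert 3: appended to row 1. P = [[3]].
Insert 1: 1 bumps 3 from row 1; 3 starts row 2. P = [[1], [3]].
Insert 2: appended to row 1. P = [[1, 2], [3]].
Insert 4: appended to row 1. P = [[1, 2, 4], [3]].
Insert 5: appended to row 1. P = [[1, 2, 4, 5], [3]].

So P = [[1, 2, 4, 5], [3]], Q = [[1, 3, 4, 5], [2]].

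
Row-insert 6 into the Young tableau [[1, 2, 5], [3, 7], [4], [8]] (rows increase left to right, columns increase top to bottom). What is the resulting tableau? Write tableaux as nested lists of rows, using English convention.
[[1, 2, 5, 6], [3, 7], [4], [8]]

6 is larger than every entry of row 1, so it is appended to row 1. The new tableau is [[1, 2, 5, 6], [3, 7], [4], [8]].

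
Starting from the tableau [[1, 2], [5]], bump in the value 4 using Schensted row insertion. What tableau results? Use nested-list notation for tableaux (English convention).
[[1, 2, 4], [5]]

4 is larger than every entry of row 1, so it is appended to row 1. The new tableau is [[1, 2, 4], [5]].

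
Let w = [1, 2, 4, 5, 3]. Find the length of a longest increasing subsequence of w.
4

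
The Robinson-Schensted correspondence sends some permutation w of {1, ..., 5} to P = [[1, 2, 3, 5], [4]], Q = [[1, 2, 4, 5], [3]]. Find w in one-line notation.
Reverse the RSK construction: for i from n down to 1, find the cell of Q containing i, remove the entry at that cell from P, and reverse-bump it up through P; the value ejected from row 1 is w(i).

Step i=5: Q has 5 at row 1, column 4; remove that cell from P, ejecting 5. So w(5) = 5. P is now [[1, 2, 3], [4]].
Step i=4: Q has 4 at row 1, column 3; remove that cell from P, ejecting 3. So w(4) = 3. P is now [[1, 2], [4]].
Step i=3: Q has 3 at row 2, column 1; remove 4 from row 2 of P and reverse-bump: 4 enters row 1 and ejects 2. So w(3) = 2. P is now [[1, 4]].
Step i=2: Q has 2 at row 1, column 2; remove that cell from P, ejecting 4. So w(2) = 4. P is now [[1]].
Step i=1: Q has 1 at row 1, column 1; remove that cell from P, ejecting 1. So w(1) = 1. P is now [].

So w = 1 4 2 3 5.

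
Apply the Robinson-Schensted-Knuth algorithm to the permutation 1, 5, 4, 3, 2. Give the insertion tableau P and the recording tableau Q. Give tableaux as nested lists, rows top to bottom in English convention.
Insert each entry of the permutation into P by Schensted row insertion, recording in Q the position of each new cell.

Insert 1: appended to row 1. P = [[1]].
Insert 5: appended to row 1. P = [[1, 5]].
Insert 4: 4 bumps 5 from row 1; 5 starts row 2. P = [[1, 4], [5]].
Insert 3: 3 bumps 4 from row 1; 4 bumps 5 from row 2; 5 starts row 3. P = [[1, 3], [4], [5]].
Insert 2: 2 bumps 3 from row 1; 3 bumps 4 from row 2; 4 bumps 5 from row 3; 5 starts row 4. P = [[1, 2], [3], [4], [5]].

So P = [[1, 2], [3], [4], [5]], Q = [[1, 2], [3], [4], [5]].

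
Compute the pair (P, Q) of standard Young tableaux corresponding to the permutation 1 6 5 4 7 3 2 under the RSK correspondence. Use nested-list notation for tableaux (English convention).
Insert each entry of the permutation into P by Schensted row insertion, recording in Q the position of each new cell.

Insert 1: appended to row 1. P = [[1]].
Insert 6: appended to row 1. P = [[1, 6]].
Insert 5: 5 bumps 6 from row 1; 6 starts row 2. P = [[1, 5], [6]].
Insert 4: 4 bumps 5 from row 1; 5 bumps 6 from row 2; 6 starts row 3. P = [[1, 4], [5], [6]].
Insert 7: appended to row 1. P = [[1, 4, 7], [5], [6]].
Insert 3: 3 bumps 4 from row 1; 4 bumps 5 from row 2; 5 bumps 6 from row 3; 6 starts row 4. P = [[1, 3, 7], [4], [5], [6]].
Insert 2: 2 bumps 3 from row 1; 3 bumps 4 from row 2; 4 bumps 5 from row 3; 5 bumps 6 from row 4; 6 starts row 5. P = [[1, 2, 7], [3], [4], [5], [6]].

So P = [[1, 2, 7], [3], [4], [5], [6]], Q = [[1, 2, 5], [3], [4], [6], [7]].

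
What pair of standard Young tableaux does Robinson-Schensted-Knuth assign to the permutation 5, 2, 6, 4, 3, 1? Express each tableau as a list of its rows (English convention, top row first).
Insert each entry of the permutation into P by Schensted row insertion, recording in Q the position of each new cell.

After inserting 5: P = [[5]].
After inserting 2: P = [[2], [5]].
After inserting 6: P = [[2, 6], [5]].
After inserting 4: P = [[2, 4], [5, 6]].
After inserting 3: P = [[2, 3], [4, 6], [5]].
After inserting 1: P = [[1, 3], [2, 6], [4], [5]].

So P = [[1, 3], [2, 6], [4], [5]], Q = [[1, 3], [2, 4], [5], [6]].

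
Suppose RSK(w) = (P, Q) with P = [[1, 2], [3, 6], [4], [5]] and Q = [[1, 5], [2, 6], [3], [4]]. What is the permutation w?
5 4 3 1 6 2

Reverse the RSK construction: for i from n down to 1, find the cell of Q containing i, remove the entry at that cell from P, and reverse-bump it up through P; the value ejected from row 1 is w(i).

Step i=6: Q has 6 at row 2, column 2; remove 6 from row 2 of P and reverse-bump: 6 enters row 1 and ejects 2. So w(6) = 2. P is now [[1, 6], [3], [4], [5]].
Step i=5: Q has 5 at row 1, column 2; remove that cell from P, ejecting 6. So w(5) = 6. P is now [[1], [3], [4], [5]].
Step i=4: Q has 4 at row 4, column 1; remove 5 from row 4 of P and reverse-bump: 5 enters row 3 and ejects 4; 4 enters row 2 and ejects 3; 3 enters row 1 and ejects 1. So w(4) = 1. P is now [[3], [4], [5]].
Step i=3: Q has 3 at row 3, column 1; remove 5 from row 3 of P and reverse-bump: 5 enters row 2 and ejects 4; 4 enters row 1 and ejects 3. So w(3) = 3. P is now [[4], [5]].
Step i=2: Q has 2 at row 2, column 1; remove 5 from row 2 of P and reverse-bump: 5 enters row 1 and ejects 4. So w(2) = 4. P is now [[5]].
Step i=1: Q has 1 at row 1, column 1; remove that cell from P, ejecting 5. So w(1) = 5. P is now [].

So w = 5 4 3 1 6 2.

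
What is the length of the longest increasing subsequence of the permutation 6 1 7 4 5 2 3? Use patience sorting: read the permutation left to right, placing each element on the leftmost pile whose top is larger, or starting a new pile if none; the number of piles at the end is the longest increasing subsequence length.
3

6: new pile. tops = [6]
1: onto pile 1 (replacing 6). tops = [1]
7: new pile. tops = [1, 7]
4: onto pile 2 (replacing 7). tops = [1, 4]
5: new pile. tops = [1, 4, 5]
2: onto pile 2 (replacing 4). tops = [1, 2, 5]
3: onto pile 3 (replacing 5). tops = [1, 2, 3]

3 piles, so the longest increasing subsequence has length 3.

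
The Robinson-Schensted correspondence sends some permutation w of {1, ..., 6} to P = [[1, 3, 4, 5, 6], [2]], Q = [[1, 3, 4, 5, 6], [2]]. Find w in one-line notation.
2 1 3 4 5 6

Reverse the RSK construction: for i from n down to 1, find the cell of Q containing i, remove the entry at that cell from P, and reverse-bump it up through P; the value ejected from row 1 is w(i).

Step i=6: Q has 6 at row 1, column 5; remove that cell from P, ejecting 6. So w(6) = 6. P is now [[1, 3, 4, 5], [2]].
Step i=5: Q has 5 at row 1, column 4; remove that cell from P, ejecting 5. So w(5) = 5. P is now [[1, 3, 4], [2]].
Step i=4: Q has 4 at row 1, column 3; remove that cell from P, ejecting 4. So w(4) = 4. P is now [[1, 3], [2]].
Step i=3: Q has 3 at row 1, column 2; remove that cell from P, ejecting 3. So w(3) = 3. P is now [[1], [2]].
Step i=2: Q has 2 at row 2, column 1; remove 2 from row 2 of P and reverse-bump: 2 enters row 1 and ejects 1. So w(2) = 1. P is now [[2]].
Step i=1: Q has 1 at row 1, column 1; remove that cell from P, ejecting 2. So w(1) = 2. P is now [].

So w = 2 1 3 4 5 6.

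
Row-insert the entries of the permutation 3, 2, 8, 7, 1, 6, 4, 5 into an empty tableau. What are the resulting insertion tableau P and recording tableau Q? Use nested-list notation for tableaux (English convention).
Insert each entry of the permutation into P by Schensted row insertion, recording in Q the position of each new cell.

Insert 3: appended to row 1. P = [[3]].
Insert 2: 2 bumps 3 from row 1; 3 starts row 2. P = [[2], [3]].
Insert 8: appended to row 1. P = [[2, 8], [3]].
Insert 7: 7 bumps 8 from row 1; 8 appends to row 2. P = [[2, 7], [3, 8]].
Insert 1: 1 bumps 2 from row 1; 2 bumps 3 from row 2; 3 starts row 3. P = [[1, 7], [2, 8], [3]].
Insert 6: 6 bumps 7 from row 1; 7 bumps 8 from row 2; 8 appends to row 3. P = [[1, 6], [2, 7], [3, 8]].
Insert 4: 4 bumps 6 from row 1; 6 bumps 7 from row 2; 7 bumps 8 from row 3; 8 starts row 4. P = [[1, 4], [2, 6], [3, 7], [8]].
Insert 5: appended to row 1. P = [[1, 4, 5], [2, 6], [3, 7], [8]].

So P = [[1, 4, 5], [2, 6], [3, 7], [8]], Q = [[1, 3, 8], [2, 4], [5, 6], [7]].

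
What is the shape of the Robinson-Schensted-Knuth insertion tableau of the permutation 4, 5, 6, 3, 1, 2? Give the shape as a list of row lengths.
Row-insert each entry into an empty tableau.

After inserting 4: P = [[4]].
After inserting 5: P = [[4, 5]].
After inserting 6: P = [[4, 5, 6]].
After inserting 3: P = [[3, 5, 6], [4]].
After inserting 1: P = [[1, 5, 6], [3], [4]].
After inserting 2: P = [[1, 2, 6], [3, 5], [4]].

The final insertion tableau P = [[1, 2, 6], [3, 5], [4]] has shape [3, 2, 1].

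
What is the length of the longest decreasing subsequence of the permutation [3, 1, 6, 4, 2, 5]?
3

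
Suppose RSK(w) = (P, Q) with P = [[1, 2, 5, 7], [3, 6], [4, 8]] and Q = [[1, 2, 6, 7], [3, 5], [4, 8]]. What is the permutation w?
4 8 3 1 2 6 7 5

Reverse the RSK construction: for i from n down to 1, find the cell of Q containing i, remove the entry at that cell from P, and reverse-bump it up through P; the value ejected from row 1 is w(i).

Step i=8: Q has 8 at row 3, column 2; remove 8 from row 3 of P and reverse-bump: 8 enters row 2 and ejects 6; 6 enters row 1 and ejects 5. So w(8) = 5. P is now [[1, 2, 6, 7], [3, 8], [4]].
Step i=7: Q has 7 at row 1, column 4; remove that cell from P, ejecting 7. So w(7) = 7. P is now [[1, 2, 6], [3, 8], [4]].
Step i=6: Q has 6 at row 1, column 3; remove that cell from P, ejecting 6. So w(6) = 6. P is now [[1, 2], [3, 8], [4]].
Step i=5: Q has 5 at row 2, column 2; remove 8 from row 2 of P and reverse-bump: 8 enters row 1 and ejects 2. So w(5) = 2. P is now [[1, 8], [3], [4]].
Step i=4: Q has 4 at row 3, column 1; remove 4 from row 3 of P and reverse-bump: 4 enters row 2 and ejects 3; 3 enters row 1 and ejects 1. So w(4) = 1. P is now [[3, 8], [4]].
Step i=3: Q has 3 at row 2, column 1; remove 4 from row 2 of P and reverse-bump: 4 enters row 1 and ejects 3. So w(3) = 3. P is now [[4, 8]].
Step i=2: Q has 2 at row 1, column 2; remove that cell from P, ejecting 8. So w(2) = 8. P is now [[4]].
Step i=1: Q has 1 at row 1, column 1; remove that cell from P, ejecting 4. So w(1) = 4. P is now [].

So w = 4 8 3 1 2 6 7 5.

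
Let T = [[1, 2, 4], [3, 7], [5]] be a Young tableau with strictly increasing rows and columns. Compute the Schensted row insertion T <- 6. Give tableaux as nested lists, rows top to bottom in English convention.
[[1, 2, 4, 6], [3, 7], [5]]

6 is larger than every entry of row 1, so it is appended to row 1. The new tableau is [[1, 2, 4, 6], [3, 7], [5]].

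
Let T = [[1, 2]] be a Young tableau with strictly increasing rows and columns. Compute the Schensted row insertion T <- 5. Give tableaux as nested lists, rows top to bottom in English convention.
[[1, 2, 5]]

5 is larger than every entry of row 1, so it is appended to row 1. The new tableau is [[1, 2, 5]].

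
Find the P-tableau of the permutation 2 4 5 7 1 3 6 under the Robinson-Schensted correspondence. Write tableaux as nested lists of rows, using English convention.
Insert 2: appended to row 1. P = [[2]].
Insert 4: appended to row 1. P = [[2, 4]].
Insert 5: appended to row 1. P = [[2, 4, 5]].
Insert 7: appended to row 1. P = [[2, 4, 5, 7]].
Insert 1: 1 bumps 2 from row 1; 2 starts row 2. P = [[1, 4, 5, 7], [2]].
Insert 3: 3 bumps 4 from row 1; 4 appends to row 2. P = [[1, 3, 5, 7], [2, 4]].
Insert 6: 6 bumps 7 from row 1; 7 appends to row 2. P = [[1, 3, 5, 6], [2, 4, 7]].

So P = [[1, 3, 5, 6], [2, 4, 7]].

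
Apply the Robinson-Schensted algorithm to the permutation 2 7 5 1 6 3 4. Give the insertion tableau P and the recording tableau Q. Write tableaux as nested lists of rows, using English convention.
Insert each entry of the permutation into P by Schensted row insertion, recording in Q the position of each new cell.

Insert 2: appended to row 1. P = [[2]].
Insert 7: appended to row 1. P = [[2, 7]].
Insert 5: 5 bumps 7 from row 1; 7 starts row 2. P = [[2, 5], [7]].
Insert 1: 1 bumps 2 from row 1; 2 bumps 7 from row 2; 7 starts row 3. P = [[1, 5], [2], [7]].
Insert 6: appended to row 1. P = [[1, 5, 6], [2], [7]].
Insert 3: 3 bumps 5 from row 1; 5 appends to row 2. P = [[1, 3, 6], [2, 5], [7]].
Insert 4: 4 bumps 6 from row 1; 6 appends to row 2. P = [[1, 3, 4], [2, 5, 6], [7]].

So P = [[1, 3, 4], [2, 5, 6], [7]], Q = [[1, 2, 5], [3, 6, 7], [4]].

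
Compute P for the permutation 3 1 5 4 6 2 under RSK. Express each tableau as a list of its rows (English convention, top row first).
P = [[1, 2, 6], [3, 4], [5]]

Insert 3: appended to row 1. P = [[3]].
Insert 1: 1 bumps 3 from row 1; 3 starts row 2. P = [[1], [3]].
Insert 5: appended to row 1. P = [[1, 5], [3]].
Insert 4: 4 bumps 5 from row 1; 5 appends to row 2. P = [[1, 4], [3, 5]].
Insert 6: appended to row 1. P = [[1, 4, 6], [3, 5]].
Insert 2: 2 bumps 4 from row 1; 4 bumps 5 from row 2; 5 starts row 3. P = [[1, 2, 6], [3, 4], [5]].

So P = [[1, 2, 6], [3, 4], [5]].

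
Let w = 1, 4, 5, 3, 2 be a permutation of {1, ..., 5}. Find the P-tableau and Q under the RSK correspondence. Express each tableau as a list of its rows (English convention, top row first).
Insert each entry of the permutation into P by Schensted row insertion, recording in Q the position of each new cell.

Insert 1: appended to row 1. P = [[1]].
Insert 4: appended to row 1. P = [[1, 4]].
Insert 5: appended to row 1. P = [[1, 4, 5]].
Insert 3: 3 bumps 4 from row 1; 4 starts row 2. P = [[1, 3, 5], [4]].
Insert 2: 2 bumps 3 from row 1; 3 bumps 4 from row 2; 4 starts row 3. P = [[1, 2, 5], [3], [4]].

So P = [[1, 2, 5], [3], [4]], Q = [[1, 2, 3], [4], [5]].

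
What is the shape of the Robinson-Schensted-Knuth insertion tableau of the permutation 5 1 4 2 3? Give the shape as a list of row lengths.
[3, 1, 1]

Row-insert each entry into an empty tableau.

After inserting 5: P = [[5]].
After inserting 1: P = [[1], [5]].
After inserting 4: P = [[1, 4], [5]].
After inserting 2: P = [[1, 2], [4], [5]].
After inserting 3: P = [[1, 2, 3], [4], [5]].

The final insertion tableau P = [[1, 2, 3], [4], [5]] has shape [3, 1, 1].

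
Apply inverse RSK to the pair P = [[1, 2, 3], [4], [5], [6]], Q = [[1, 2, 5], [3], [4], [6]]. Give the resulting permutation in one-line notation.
Reverse the RSK construction: for i from n down to 1, find the cell of Q containing i, remove the entry at that cell from P, and reverse-bump it up through P; the value ejected from row 1 is w(i).

Step i=6: Q has 6 at row 4, column 1; remove 6 from row 4 of P and reverse-bump: 6 enters row 3 and ejects 5; 5 enters row 2 and ejects 4; 4 enters row 1 and ejects 3. So w(6) = 3. P is now [[1, 2, 4], [5], [6]].
Step i=5: Q has 5 at row 1, column 3; remove that cell from P, ejecting 4. So w(5) = 4. P is now [[1, 2], [5], [6]].
Step i=4: Q has 4 at row 3, column 1; remove 6 from row 3 of P and reverse-bump: 6 enters row 2 and ejects 5; 5 enters row 1 and ejects 2. So w(4) = 2. P is now [[1, 5], [6]].
Step i=3: Q has 3 at row 2, column 1; remove 6 from row 2 of P and reverse-bump: 6 enters row 1 and ejects 5. So w(3) = 5. P is now [[1, 6]].
Step i=2: Q has 2 at row 1, column 2; remove that cell from P, ejecting 6. So w(2) = 6. P is now [[1]].
Step i=1: Q has 1 at row 1, column 1; remove that cell from P, ejecting 1. So w(1) = 1. P is now [].

So w = 1 6 5 2 4 3.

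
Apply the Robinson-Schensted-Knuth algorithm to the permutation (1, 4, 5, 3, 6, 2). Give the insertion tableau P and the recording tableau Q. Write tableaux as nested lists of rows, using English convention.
Insert each entry of the permutation into P by Schensted row insertion, recording in Q the position of each new cell.

Insert 1: appended to row 1. P = [[1]].
Insert 4: appended to row 1. P = [[1, 4]].
Insert 5: appended to row 1. P = [[1, 4, 5]].
Insert 3: 3 bumps 4 from row 1; 4 starts row 2. P = [[1, 3, 5], [4]].
Insert 6: appended to row 1. P = [[1, 3, 5, 6], [4]].
Insert 2: 2 bumps 3 from row 1; 3 bumps 4 from row 2; 4 starts row 3. P = [[1, 2, 5, 6], [3], [4]].

So P = [[1, 2, 5, 6], [3], [4]], Q = [[1, 2, 3, 5], [4], [6]].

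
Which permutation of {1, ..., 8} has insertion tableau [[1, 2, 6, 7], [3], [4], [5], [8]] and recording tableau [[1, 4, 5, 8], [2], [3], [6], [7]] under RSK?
8 5 1 4 6 3 2 7

Reverse the RSK construction: for i from n down to 1, find the cell of Q containing i, remove the entry at that cell from P, and reverse-bump it up through P; the value ejected from row 1 is w(i).

Step i=8: Q has 8 at row 1, column 4; remove that cell from P, ejecting 7. So w(8) = 7. P is now [[1, 2, 6], [3], [4], [5], [8]].
Step i=7: Q has 7 at row 5, column 1; remove 8 from row 5 of P and reverse-bump: 8 enters row 4 and ejects 5; 5 enters row 3 and ejects 4; 4 enters row 2 and ejects 3; 3 enters row 1 and ejects 2. So w(7) = 2. P is now [[1, 3, 6], [4], [5], [8]].
Step i=6: Q has 6 at row 4, column 1; remove 8 from row 4 of P and reverse-bump: 8 enters row 3 and ejects 5; 5 enters row 2 and ejects 4; 4 enters row 1 and ejects 3. So w(6) = 3. P is now [[1, 4, 6], [5], [8]].
Step i=5: Q has 5 at row 1, column 3; remove that cell from P, ejecting 6. So w(5) = 6. P is now [[1, 4], [5], [8]].
Step i=4: Q has 4 at row 1, column 2; remove that cell from P, ejecting 4. So w(4) = 4. P is now [[1], [5], [8]].
Step i=3: Q has 3 at row 3, column 1; remove 8 from row 3 of P and reverse-bump: 8 enters row 2 and ejects 5; 5 enters row 1 and ejects 1. So w(3) = 1. P is now [[5], [8]].
Step i=2: Q has 2 at row 2, column 1; remove 8 from row 2 of P and reverse-bump: 8 enters row 1 and ejects 5. So w(2) = 5. P is now [[8]].
Step i=1: Q has 1 at row 1, column 1; remove that cell from P, ejecting 8. So w(1) = 8. P is now [].

So w = 8 5 1 4 6 3 2 7.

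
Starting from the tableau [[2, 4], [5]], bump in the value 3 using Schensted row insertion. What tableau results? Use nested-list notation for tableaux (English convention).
[[2, 3], [4], [5]]

In row 1, 3 replaces 4 (the leftmost entry greater than 3); 4 is bumped to row 2. In row 2, 4 replaces 5 (the leftmost entry greater than 4); 5 is bumped to row 3. 5 starts a new row 3. The new tableau is [[2, 3], [4], [5]].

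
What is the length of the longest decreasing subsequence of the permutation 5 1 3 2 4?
3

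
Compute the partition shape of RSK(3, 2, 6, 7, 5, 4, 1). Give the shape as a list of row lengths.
Row-insert each entry into an empty tableau.

After inserting 3: P = [[3]].
After inserting 2: P = [[2], [3]].
After inserting 6: P = [[2, 6], [3]].
After inserting 7: P = [[2, 6, 7], [3]].
After inserting 5: P = [[2, 5, 7], [3, 6]].
After inserting 4: P = [[2, 4, 7], [3, 5], [6]].
After inserting 1: P = [[1, 4, 7], [2, 5], [3], [6]].

The final insertion tableau P = [[1, 4, 7], [2, 5], [3], [6]] has shape [3, 2, 1, 1].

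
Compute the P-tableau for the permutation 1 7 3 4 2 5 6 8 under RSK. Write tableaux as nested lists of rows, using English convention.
P = [[1, 2, 4, 5, 6, 8], [3], [7]]

Insert 1: appended to row 1. P = [[1]].
Insert 7: appended to row 1. P = [[1, 7]].
Insert 3: 3 bumps 7 from row 1; 7 starts row 2. P = [[1, 3], [7]].
Insert 4: appended to row 1. P = [[1, 3, 4], [7]].
Insert 2: 2 bumps 3 from row 1; 3 bumps 7 from row 2; 7 starts row 3. P = [[1, 2, 4], [3], [7]].
Insert 5: appended to row 1. P = [[1, 2, 4, 5], [3], [7]].
Insert 6: appended to row 1. P = [[1, 2, 4, 5, 6], [3], [7]].
Insert 8: appended to row 1. P = [[1, 2, 4, 5, 6, 8], [3], [7]].

So P = [[1, 2, 4, 5, 6, 8], [3], [7]].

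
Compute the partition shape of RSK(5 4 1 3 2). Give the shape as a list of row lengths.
Row-insert each entry into an empty tableau.

After inserting 5: P = [[5]].
After inserting 4: P = [[4], [5]].
After inserting 1: P = [[1], [4], [5]].
After inserting 3: P = [[1, 3], [4], [5]].
After inserting 2: P = [[1, 2], [3], [4], [5]].

The final insertion tableau P = [[1, 2], [3], [4], [5]] has shape [2, 1, 1, 1].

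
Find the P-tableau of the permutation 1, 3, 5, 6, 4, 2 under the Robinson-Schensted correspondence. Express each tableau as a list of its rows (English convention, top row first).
P = [[1, 2, 4, 6], [3], [5]]

Insert 1: appended to row 1. P = [[1]].
Insert 3: appended to row 1. P = [[1, 3]].
Insert 5: appended to row 1. P = [[1, 3, 5]].
Insert 6: appended to row 1. P = [[1, 3, 5, 6]].
Insert 4: 4 bumps 5 from row 1; 5 starts row 2. P = [[1, 3, 4, 6], [5]].
Insert 2: 2 bumps 3 from row 1; 3 bumps 5 from row 2; 5 starts row 3. P = [[1, 2, 4, 6], [3], [5]].

So P = [[1, 2, 4, 6], [3], [5]].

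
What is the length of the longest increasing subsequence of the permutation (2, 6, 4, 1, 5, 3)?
3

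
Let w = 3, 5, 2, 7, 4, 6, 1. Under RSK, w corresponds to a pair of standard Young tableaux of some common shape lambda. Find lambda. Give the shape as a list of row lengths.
[3, 3, 1]

Row-insert each entry into an empty tableau.

After inserting 3: P = [[3]].
After inserting 5: P = [[3, 5]].
After inserting 2: P = [[2, 5], [3]].
After inserting 7: P = [[2, 5, 7], [3]].
After inserting 4: P = [[2, 4, 7], [3, 5]].
After inserting 6: P = [[2, 4, 6], [3, 5, 7]].
After inserting 1: P = [[1, 4, 6], [2, 5, 7], [3]].

The final insertion tableau P = [[1, 4, 6], [2, 5, 7], [3]] has shape [3, 3, 1].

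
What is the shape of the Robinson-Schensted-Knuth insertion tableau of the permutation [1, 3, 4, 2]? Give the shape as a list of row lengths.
RSK row insertion gives P = [[1, 2, 4], [3]], which has shape [3, 1].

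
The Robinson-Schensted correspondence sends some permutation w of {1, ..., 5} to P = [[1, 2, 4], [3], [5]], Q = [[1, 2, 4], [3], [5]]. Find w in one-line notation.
1 5 3 4 2

Reverse the RSK construction: for i from n down to 1, find the cell of Q containing i, remove the entry at that cell from P, and reverse-bump it up through P; the value ejected from row 1 is w(i).

Step i=5: Q has 5 at row 3, column 1; remove 5 from row 3 of P and reverse-bump: 5 enters row 2 and ejects 3; 3 enters row 1 and ejects 2. So w(5) = 2. P is now [[1, 3, 4], [5]].
Step i=4: Q has 4 at row 1, column 3; remove that cell from P, ejecting 4. So w(4) = 4. P is now [[1, 3], [5]].
Step i=3: Q has 3 at row 2, column 1; remove 5 from row 2 of P and reverse-bump: 5 enters row 1 and ejects 3. So w(3) = 3. P is now [[1, 5]].
Step i=2: Q has 2 at row 1, column 2; remove that cell from P, ejecting 5. So w(2) = 5. P is now [[1]].
Step i=1: Q has 1 at row 1, column 1; remove that cell from P, ejecting 1. So w(1) = 1. P is now [].

So w = 1 5 3 4 2.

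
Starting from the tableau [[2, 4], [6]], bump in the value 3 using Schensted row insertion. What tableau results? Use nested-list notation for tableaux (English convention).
In row 1, 3 replaces 4 (the leftmost entry greater than 3); 4 is bumped to row 2. In row 2, 4 replaces 6 (the leftmost entry greater than 4); 6 is bumped to row 3. 6 starts a new row 3. The new tableau is [[2, 3], [4], [6]].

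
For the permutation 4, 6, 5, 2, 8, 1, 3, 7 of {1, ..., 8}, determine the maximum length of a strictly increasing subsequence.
3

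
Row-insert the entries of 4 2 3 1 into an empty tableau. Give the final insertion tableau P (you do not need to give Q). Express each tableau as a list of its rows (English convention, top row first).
P = [[1, 3], [2], [4]]

Insert 4: appended to row 1. P = [[4]].
Insert 2: 2 bumps 4 from row 1; 4 starts row 2. P = [[2], [4]].
Insert 3: appended to row 1. P = [[2, 3], [4]].
Insert 1: 1 bumps 2 from row 1; 2 bumps 4 from row 2; 4 starts row 3. P = [[1, 3], [2], [4]].

So P = [[1, 3], [2], [4]].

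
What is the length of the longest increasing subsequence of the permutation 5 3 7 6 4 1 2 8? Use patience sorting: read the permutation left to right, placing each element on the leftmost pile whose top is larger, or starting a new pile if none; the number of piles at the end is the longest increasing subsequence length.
3

5: new pile. tops = [5]
3: onto pile 1 (replacing 5). tops = [3]
7: new pile. tops = [3, 7]
6: onto pile 2 (replacing 7). tops = [3, 6]
4: onto pile 2 (replacing 6). tops = [3, 4]
1: onto pile 1 (replacing 3). tops = [1, 4]
2: onto pile 2 (replacing 4). tops = [1, 2]
8: new pile. tops = [1, 2, 8]

3 piles, so the longest increasing subsequence has length 3.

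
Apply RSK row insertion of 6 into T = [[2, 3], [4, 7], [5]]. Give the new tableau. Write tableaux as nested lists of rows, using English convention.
[[2, 3, 6], [4, 7], [5]]

6 is larger than every entry of row 1, so it is appended to row 1. The new tableau is [[2, 3, 6], [4, 7], [5]].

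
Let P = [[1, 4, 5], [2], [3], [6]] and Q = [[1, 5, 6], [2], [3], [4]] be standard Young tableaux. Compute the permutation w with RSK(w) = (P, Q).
6 3 2 1 4 5

Reverse the RSK construction: for i from n down to 1, find the cell of Q containing i, remove the entry at that cell from P, and reverse-bump it up through P; the value ejected from row 1 is w(i).

Step i=6: Q has 6 at row 1, column 3; remove that cell from P, ejecting 5. So w(6) = 5. P is now [[1, 4], [2], [3], [6]].
Step i=5: Q has 5 at row 1, column 2; remove that cell from P, ejecting 4. So w(5) = 4. P is now [[1], [2], [3], [6]].
Step i=4: Q has 4 at row 4, column 1; remove 6 from row 4 of P and reverse-bump: 6 enters row 3 and ejects 3; 3 enters row 2 and ejects 2; 2 enters row 1 and ejects 1. So w(4) = 1. P is now [[2], [3], [6]].
Step i=3: Q has 3 at row 3, column 1; remove 6 from row 3 of P and reverse-bump: 6 enters row 2 and ejects 3; 3 enters row 1 and ejects 2. So w(3) = 2. P is now [[3], [6]].
Step i=2: Q has 2 at row 2, column 1; remove 6 from row 2 of P and reverse-bump: 6 enters row 1 and ejects 3. So w(2) = 3. P is now [[6]].
Step i=1: Q has 1 at row 1, column 1; remove that cell from P, ejecting 6. So w(1) = 6. P is now [].

So w = 6 3 2 1 4 5.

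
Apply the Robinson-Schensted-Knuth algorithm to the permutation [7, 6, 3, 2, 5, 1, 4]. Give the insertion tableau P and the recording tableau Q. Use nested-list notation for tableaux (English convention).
Insert each entry of the permutation into P by Schensted row insertion, recording in Q the position of each new cell.

Insert 7: appended to row 1. P = [[7]].
Insert 6: 6 bumps 7 from row 1; 7 starts row 2. P = [[6], [7]].
Insert 3: 3 bumps 6 from row 1; 6 bumps 7 from row 2; 7 starts row 3. P = [[3], [6], [7]].
Insert 2: 2 bumps 3 from row 1; 3 bumps 6 from row 2; 6 bumps 7 from row 3; 7 starts row 4. P = [[2], [3], [6], [7]].
Insert 5: appended to row 1. P = [[2, 5], [3], [6], [7]].
Insert 1: 1 bumps 2 from row 1; 2 bumps 3 from row 2; 3 bumps 6 from row 3; 6 bumps 7 from row 4; 7 starts row 5. P = [[1, 5], [2], [3], [6], [7]].
Insert 4: 4 bumps 5 from row 1; 5 appends to row 2. P = [[1, 4], [2, 5], [3], [6], [7]].

So P = [[1, 4], [2, 5], [3], [6], [7]], Q = [[1, 5], [2, 7], [3], [4], [6]].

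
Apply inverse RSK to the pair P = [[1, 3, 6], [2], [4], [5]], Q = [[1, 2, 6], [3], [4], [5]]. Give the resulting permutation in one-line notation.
2 5 4 3 1 6

Reverse the RSK construction: for i from n down to 1, find the cell of Q containing i, remove the entry at that cell from P, and reverse-bump it up through P; the value ejected from row 1 is w(i).

Step i=6: Q has 6 at row 1, column 3; remove that cell from P, ejecting 6. So w(6) = 6. P is now [[1, 3], [2], [4], [5]].
Step i=5: Q has 5 at row 4, column 1; remove 5 from row 4 of P and reverse-bump: 5 enters row 3 and ejects 4; 4 enters row 2 and ejects 2; 2 enters row 1 and ejects 1. So w(5) = 1. P is now [[2, 3], [4], [5]].
Step i=4: Q has 4 at row 3, column 1; remove 5 from row 3 of P and reverse-bump: 5 enters row 2 and ejects 4; 4 enters row 1 and ejects 3. So w(4) = 3. P is now [[2, 4], [5]].
Step i=3: Q has 3 at row 2, column 1; remove 5 from row 2 of P and reverse-bump: 5 enters row 1 and ejects 4. So w(3) = 4. P is now [[2, 5]].
Step i=2: Q has 2 at row 1, column 2; remove that cell from P, ejecting 5. So w(2) = 5. P is now [[2]].
Step i=1: Q has 1 at row 1, column 1; remove that cell from P, ejecting 2. So w(1) = 2. P is now [].

So w = 2 5 4 3 1 6.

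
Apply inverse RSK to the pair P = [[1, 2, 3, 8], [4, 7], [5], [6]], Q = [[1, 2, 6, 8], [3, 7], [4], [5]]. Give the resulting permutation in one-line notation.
1 6 5 4 2 7 3 8

Reverse the RSK construction: for i from n down to 1, find the cell of Q containing i, remove the entry at that cell from P, and reverse-bump it up through P; the value ejected from row 1 is w(i).

Step i=8: Q has 8 at row 1, column 4; remove that cell from P, ejecting 8. So w(8) = 8. P is now [[1, 2, 3], [4, 7], [5], [6]].
Step i=7: Q has 7 at row 2, column 2; remove 7 from row 2 of P and reverse-bump: 7 enters row 1 and ejects 3. So w(7) = 3. P is now [[1, 2, 7], [4], [5], [6]].
Step i=6: Q has 6 at row 1, column 3; remove that cell from P, ejecting 7. So w(6) = 7. P is now [[1, 2], [4], [5], [6]].
Step i=5: Q has 5 at row 4, column 1; remove 6 from row 4 of P and reverse-bump: 6 enters row 3 and ejects 5; 5 enters row 2 and ejects 4; 4 enters row 1 and ejects 2. So w(5) = 2. P is now [[1, 4], [5], [6]].
Step i=4: Q has 4 at row 3, column 1; remove 6 from row 3 of P and reverse-bump: 6 enters row 2 and ejects 5; 5 enters row 1 and ejects 4. So w(4) = 4. P is now [[1, 5], [6]].
Step i=3: Q has 3 at row 2, column 1; remove 6 from row 2 of P and reverse-bump: 6 enters row 1 and ejects 5. So w(3) = 5. P is now [[1, 6]].
Step i=2: Q has 2 at row 1, column 2; remove that cell from P, ejecting 6. So w(2) = 6. P is now [[1]].
Step i=1: Q has 1 at row 1, column 1; remove that cell from P, ejecting 1. So w(1) = 1. P is now [].

So w = 1 6 5 4 2 7 3 8.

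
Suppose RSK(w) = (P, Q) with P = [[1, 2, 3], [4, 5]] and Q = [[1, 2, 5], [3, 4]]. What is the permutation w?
4 5 1 2 3

Reverse RSK: for i = n, n-1, ..., 1, locate i in Q, remove the corresponding corner cell from P, and reverse-bump its entry up through P; the value ejected from row 1 is w(i).

So w = 4 5 1 2 3.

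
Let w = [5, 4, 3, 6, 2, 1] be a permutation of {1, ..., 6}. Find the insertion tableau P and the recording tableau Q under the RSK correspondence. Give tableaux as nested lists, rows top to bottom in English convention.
Insert each entry of the permutation into P by Schensted row insertion, recording in Q the position of each new cell.

Insert 5: appended to row 1. P = [[5]], Q = [[1]].
Insert 4: 4 bumps 5 from row 1; 5 starts row 2. P = [[4], [5]], Q = [[1], [2]].
Insert 3: 3 bumps 4 from row 1; 4 bumps 5 from row 2; 5 starts row 3. P = [[3], [4], [5]], Q = [[1], [2], [3]].
Insert 6: appended to row 1. P = [[3, 6], [4], [5]], Q = [[1, 4], [2], [3]].
Insert 2: 2 bumps 3 from row 1; 3 bumps 4 from row 2; 4 bumps 5 from row 3; 5 starts row 4. P = [[2, 6], [3], [4], [5]], Q = [[1, 4], [2], [3], [5]].
Insert 1: 1 bumps 2 from row 1; 2 bumps 3 from row 2; 3 bumps 4 from row 3; 4 bumps 5 from row 4; 5 starts row 5. P = [[1, 6], [2], [3], [4], [5]], Q = [[1, 4], [2], [3], [5], [6]].

So P = [[1, 6], [2], [3], [4], [5]], Q = [[1, 4], [2], [3], [5], [6]].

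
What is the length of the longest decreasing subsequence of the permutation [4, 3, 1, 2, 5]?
3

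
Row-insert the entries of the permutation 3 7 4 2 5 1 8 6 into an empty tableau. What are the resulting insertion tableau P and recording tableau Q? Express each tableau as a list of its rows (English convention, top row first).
Insert each entry of the permutation into P by Schensted row insertion, recording in Q the position of each new cell.

Insert 3: appended to row 1. P = [[3]].
Insert 7: appended to row 1. P = [[3, 7]].
Insert 4: 4 bumps 7 from row 1; 7 starts row 2. P = [[3, 4], [7]].
Insert 2: 2 bumps 3 from row 1; 3 bumps 7 from row 2; 7 starts row 3. P = [[2, 4], [3], [7]].
Insert 5: appended to row 1. P = [[2, 4, 5], [3], [7]].
Insert 1: 1 bumps 2 from row 1; 2 bumps 3 from row 2; 3 bumps 7 from row 3; 7 starts row 4. P = [[1, 4, 5], [2], [3], [7]].
Insert 8: appended to row 1. P = [[1, 4, 5, 8], [2], [3], [7]].
Insert 6: 6 bumps 8 from row 1; 8 appends to row 2. P = [[1, 4, 5, 6], [2, 8], [3], [7]].

So P = [[1, 4, 5, 6], [2, 8], [3], [7]], Q = [[1, 2, 5, 7], [3, 8], [4], [6]].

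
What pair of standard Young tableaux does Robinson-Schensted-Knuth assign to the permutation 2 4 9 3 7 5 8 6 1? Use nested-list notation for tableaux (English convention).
Insert each entry of the permutation into P by Schensted row insertion, recording in Q the position of each new cell.

After inserting 2: P = [[2]].
After inserting 4: P = [[2, 4]].
After inserting 9: P = [[2, 4, 9]].
After inserting 3: P = [[2, 3, 9], [4]].
After inserting 7: P = [[2, 3, 7], [4, 9]].
After inserting 5: P = [[2, 3, 5], [4, 7], [9]].
After inserting 8: P = [[2, 3, 5, 8], [4, 7], [9]].
After inserting 6: P = [[2, 3, 5, 6], [4, 7, 8], [9]].
After inserting 1: P = [[1, 3, 5, 6], [2, 7, 8], [4], [9]].

So P = [[1, 3, 5, 6], [2, 7, 8], [4], [9]], Q = [[1, 2, 3, 7], [4, 5, 8], [6], [9]].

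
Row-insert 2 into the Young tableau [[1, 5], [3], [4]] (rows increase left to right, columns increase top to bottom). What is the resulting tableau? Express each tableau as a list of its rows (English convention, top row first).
[[1, 2], [3, 5], [4]]

In row 1, 2 replaces 5 (the leftmost entry greater than 2); 5 is bumped to row 2. 5 is appended to row 2. The new tableau is [[1, 2], [3, 5], [4]].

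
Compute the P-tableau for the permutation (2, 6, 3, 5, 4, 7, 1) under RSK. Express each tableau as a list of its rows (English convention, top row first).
Insert 2: appended to row 1. P = [[2]].
Insert 6: appended to row 1. P = [[2, 6]].
Insert 3: 3 bumps 6 from row 1; 6 starts row 2. P = [[2, 3], [6]].
Insert 5: appended to row 1. P = [[2, 3, 5], [6]].
Insert 4: 4 bumps 5 from row 1; 5 bumps 6 from row 2; 6 starts row 3. P = [[2, 3, 4], [5], [6]].
Insert 7: appended to row 1. P = [[2, 3, 4, 7], [5], [6]].
Insert 1: 1 bumps 2 from row 1; 2 bumps 5 from row 2; 5 bumps 6 from row 3; 6 starts row 4. P = [[1, 3, 4, 7], [2], [5], [6]].

So P = [[1, 3, 4, 7], [2], [5], [6]].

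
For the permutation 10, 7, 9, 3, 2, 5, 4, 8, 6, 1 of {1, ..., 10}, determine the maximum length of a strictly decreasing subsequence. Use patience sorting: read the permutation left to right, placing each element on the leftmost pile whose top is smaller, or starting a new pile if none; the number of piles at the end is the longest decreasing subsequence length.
10: new pile. tops = [10]
7: new pile. tops = [10, 7]
9: onto pile 2 (replacing 7). tops = [10, 9]
3: new pile. tops = [10, 9, 3]
2: new pile. tops = [10, 9, 3, 2]
5: onto pile 3 (replacing 3). tops = [10, 9, 5, 2]
4: onto pile 4 (replacing 2). tops = [10, 9, 5, 4]
8: onto pile 3 (replacing 5). tops = [10, 9, 8, 4]
6: onto pile 4 (replacing 4). tops = [10, 9, 8, 6]
1: new pile. tops = [10, 9, 8, 6, 1]

5 piles, so the longest decreasing subsequence has length 5.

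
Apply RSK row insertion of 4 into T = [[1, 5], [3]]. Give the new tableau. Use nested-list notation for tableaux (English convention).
In row 1, 4 replaces 5 (the leftmost entry greater than 4); 5 is bumped to row 2. 5 is appended to row 2. The new tableau is [[1, 4], [3, 5]].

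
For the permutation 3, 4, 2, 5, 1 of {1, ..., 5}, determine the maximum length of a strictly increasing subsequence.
3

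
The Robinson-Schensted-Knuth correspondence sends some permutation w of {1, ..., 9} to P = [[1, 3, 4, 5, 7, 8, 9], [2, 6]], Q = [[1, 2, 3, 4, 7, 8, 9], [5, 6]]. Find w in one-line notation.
2 3 4 6 1 5 7 8 9

Reverse the RSK construction: for i from n down to 1, find the cell of Q containing i, remove the entry at that cell from P, and reverse-bump it up through P; the value ejected from row 1 is w(i).

Step i=9: Q has 9 at row 1, column 7; remove that cell from P, ejecting 9. So w(9) = 9. P is now [[1, 3, 4, 5, 7, 8], [2, 6]].
Step i=8: Q has 8 at row 1, column 6; remove that cell from P, ejecting 8. So w(8) = 8. P is now [[1, 3, 4, 5, 7], [2, 6]].
Step i=7: Q has 7 at row 1, column 5; remove that cell from P, ejecting 7. So w(7) = 7. P is now [[1, 3, 4, 5], [2, 6]].
Step i=6: Q has 6 at row 2, column 2; remove 6 from row 2 of P and reverse-bump: 6 enters row 1 and ejects 5. So w(6) = 5. P is now [[1, 3, 4, 6], [2]].
Step i=5: Q has 5 at row 2, column 1; remove 2 from row 2 of P and reverse-bump: 2 enters row 1 and ejects 1. So w(5) = 1. P is now [[2, 3, 4, 6]].
Step i=4: Q has 4 at row 1, column 4; remove that cell from P, ejecting 6. So w(4) = 6. P is now [[2, 3, 4]].
Step i=3: Q has 3 at row 1, column 3; remove that cell from P, ejecting 4. So w(3) = 4. P is now [[2, 3]].
Step i=2: Q has 2 at row 1, column 2; remove that cell from P, ejecting 3. So w(2) = 3. P is now [[2]].
Step i=1: Q has 1 at row 1, column 1; remove that cell from P, ejecting 2. So w(1) = 2. P is now [].

So w = 2 3 4 6 1 5 7 8 9.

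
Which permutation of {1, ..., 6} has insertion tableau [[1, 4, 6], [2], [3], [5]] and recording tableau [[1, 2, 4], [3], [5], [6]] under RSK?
3 5 4 6 2 1

Reverse RSK: for i = n, n-1, ..., 1, locate i in Q, remove the corresponding corner cell from P, and reverse-bump its entry up through P; the value ejected from row 1 is w(i).

So w = 3 5 4 6 2 1.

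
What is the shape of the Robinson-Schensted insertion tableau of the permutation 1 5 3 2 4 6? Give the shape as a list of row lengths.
Row-insert each entry into an empty tableau.

After inserting 1: P = [[1]].
After inserting 5: P = [[1, 5]].
After inserting 3: P = [[1, 3], [5]].
After inserting 2: P = [[1, 2], [3], [5]].
After inserting 4: P = [[1, 2, 4], [3], [5]].
After inserting 6: P = [[1, 2, 4, 6], [3], [5]].

The final insertion tableau P = [[1, 2, 4, 6], [3], [5]] has shape [4, 1, 1].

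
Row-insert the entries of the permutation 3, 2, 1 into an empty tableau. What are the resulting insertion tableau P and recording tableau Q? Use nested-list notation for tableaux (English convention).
P = [[1], [2], [3]], Q = [[1], [2], [3]]

Insert each entry of the permutation into P by Schensted row insertion, recording in Q the position of each new cell.

Insert 3: appended to row 1. P = [[3]].
Insert 2: 2 bumps 3 from row 1; 3 starts row 2. P = [[2], [3]].
Insert 1: 1 bumps 2 from row 1; 2 bumps 3 from row 2; 3 starts row 3. P = [[1], [2], [3]].

So P = [[1], [2], [3]], Q = [[1], [2], [3]].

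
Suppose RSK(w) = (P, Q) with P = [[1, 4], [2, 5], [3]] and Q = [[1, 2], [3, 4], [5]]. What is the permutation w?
3 5 2 4 1

Reverse the RSK construction: for i from n down to 1, find the cell of Q containing i, remove the entry at that cell from P, and reverse-bump it up through P; the value ejected from row 1 is w(i).

Step i=5: Q has 5 at row 3, column 1; remove 3 from row 3 of P and reverse-bump: 3 enters row 2 and ejects 2; 2 enters row 1 and ejects 1. So w(5) = 1. P is now [[2, 4], [3, 5]].
Step i=4: Q has 4 at row 2, column 2; remove 5 from row 2 of P and reverse-bump: 5 enters row 1 and ejects 4. So w(4) = 4. P is now [[2, 5], [3]].
Step i=3: Q has 3 at row 2, column 1; remove 3 from row 2 of P and reverse-bump: 3 enters row 1 and ejects 2. So w(3) = 2. P is now [[3, 5]].
Step i=2: Q has 2 at row 1, column 2; remove that cell from P, ejecting 5. So w(2) = 5. P is now [[3]].
Step i=1: Q has 1 at row 1, column 1; remove that cell from P, ejecting 3. So w(1) = 3. P is now [].

So w = 3 5 2 4 1.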